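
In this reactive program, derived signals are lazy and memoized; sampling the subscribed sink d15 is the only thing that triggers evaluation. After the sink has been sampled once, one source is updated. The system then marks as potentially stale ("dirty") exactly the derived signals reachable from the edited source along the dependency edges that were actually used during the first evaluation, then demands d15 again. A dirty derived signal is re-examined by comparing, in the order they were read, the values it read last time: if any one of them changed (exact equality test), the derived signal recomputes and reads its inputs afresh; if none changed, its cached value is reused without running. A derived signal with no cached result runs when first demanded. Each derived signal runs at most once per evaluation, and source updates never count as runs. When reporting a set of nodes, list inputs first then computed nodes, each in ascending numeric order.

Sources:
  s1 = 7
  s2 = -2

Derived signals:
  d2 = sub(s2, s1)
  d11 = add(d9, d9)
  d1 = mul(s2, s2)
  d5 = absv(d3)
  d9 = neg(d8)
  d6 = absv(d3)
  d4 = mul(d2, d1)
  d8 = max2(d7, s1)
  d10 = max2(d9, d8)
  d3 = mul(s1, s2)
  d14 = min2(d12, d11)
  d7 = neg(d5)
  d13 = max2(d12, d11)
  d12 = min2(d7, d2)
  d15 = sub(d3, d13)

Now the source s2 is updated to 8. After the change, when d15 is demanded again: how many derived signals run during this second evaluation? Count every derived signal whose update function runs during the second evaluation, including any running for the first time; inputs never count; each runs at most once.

First demand of the output computes:
  d2 = sub(-2, 7) = -9
  d3 = mul(7, -2) = -14
  d5 = absv(-14) = 14
  d7 = neg(14) = -14
  d8 = max2(-14, 7) = 7
  d9 = neg(7) = -7
  d11 = add(-7, -7) = -14
  d12 = min2(-14, -9) = -14
  d13 = max2(-14, -14) = -14
  d15 = sub(-14, -14) = 0

After the edit, cleaning proceeds:
  d2: a read changed (s2 -2->8) — executes, giving 1.
  d3: a read changed (s2 -2->8) — executes, giving 56.
  d5: a read changed (d3 -14->56) — executes, giving 56.
  d7: a read changed (d5 14->56) — executes, giving -56.
  d8: a read changed (d7 -14->-56) — executes, giving 7 — identical to its old value.
  d9: dirty, but its reads are unchanged (d8 unchanged); cached -7 stands.
  d11: dirty, but its reads are unchanged (d9 unchanged, d9 unchanged); cached -14 stands.
  d12: a read changed (d7 -14->-56; d2 -9->1) — executes, giving -56.
  d13: a read changed (d12 -14->-56) — executes, giving -14 — identical to its old value.
  d15: a read changed (d3 -14->56) — executes, giving 70.

Note where the cutoff bites: d9 is checked, finds nothing changed, and keeps its cache.

8 derived signals run: d2, d3, d5, d7, d8, d12, d13, d15.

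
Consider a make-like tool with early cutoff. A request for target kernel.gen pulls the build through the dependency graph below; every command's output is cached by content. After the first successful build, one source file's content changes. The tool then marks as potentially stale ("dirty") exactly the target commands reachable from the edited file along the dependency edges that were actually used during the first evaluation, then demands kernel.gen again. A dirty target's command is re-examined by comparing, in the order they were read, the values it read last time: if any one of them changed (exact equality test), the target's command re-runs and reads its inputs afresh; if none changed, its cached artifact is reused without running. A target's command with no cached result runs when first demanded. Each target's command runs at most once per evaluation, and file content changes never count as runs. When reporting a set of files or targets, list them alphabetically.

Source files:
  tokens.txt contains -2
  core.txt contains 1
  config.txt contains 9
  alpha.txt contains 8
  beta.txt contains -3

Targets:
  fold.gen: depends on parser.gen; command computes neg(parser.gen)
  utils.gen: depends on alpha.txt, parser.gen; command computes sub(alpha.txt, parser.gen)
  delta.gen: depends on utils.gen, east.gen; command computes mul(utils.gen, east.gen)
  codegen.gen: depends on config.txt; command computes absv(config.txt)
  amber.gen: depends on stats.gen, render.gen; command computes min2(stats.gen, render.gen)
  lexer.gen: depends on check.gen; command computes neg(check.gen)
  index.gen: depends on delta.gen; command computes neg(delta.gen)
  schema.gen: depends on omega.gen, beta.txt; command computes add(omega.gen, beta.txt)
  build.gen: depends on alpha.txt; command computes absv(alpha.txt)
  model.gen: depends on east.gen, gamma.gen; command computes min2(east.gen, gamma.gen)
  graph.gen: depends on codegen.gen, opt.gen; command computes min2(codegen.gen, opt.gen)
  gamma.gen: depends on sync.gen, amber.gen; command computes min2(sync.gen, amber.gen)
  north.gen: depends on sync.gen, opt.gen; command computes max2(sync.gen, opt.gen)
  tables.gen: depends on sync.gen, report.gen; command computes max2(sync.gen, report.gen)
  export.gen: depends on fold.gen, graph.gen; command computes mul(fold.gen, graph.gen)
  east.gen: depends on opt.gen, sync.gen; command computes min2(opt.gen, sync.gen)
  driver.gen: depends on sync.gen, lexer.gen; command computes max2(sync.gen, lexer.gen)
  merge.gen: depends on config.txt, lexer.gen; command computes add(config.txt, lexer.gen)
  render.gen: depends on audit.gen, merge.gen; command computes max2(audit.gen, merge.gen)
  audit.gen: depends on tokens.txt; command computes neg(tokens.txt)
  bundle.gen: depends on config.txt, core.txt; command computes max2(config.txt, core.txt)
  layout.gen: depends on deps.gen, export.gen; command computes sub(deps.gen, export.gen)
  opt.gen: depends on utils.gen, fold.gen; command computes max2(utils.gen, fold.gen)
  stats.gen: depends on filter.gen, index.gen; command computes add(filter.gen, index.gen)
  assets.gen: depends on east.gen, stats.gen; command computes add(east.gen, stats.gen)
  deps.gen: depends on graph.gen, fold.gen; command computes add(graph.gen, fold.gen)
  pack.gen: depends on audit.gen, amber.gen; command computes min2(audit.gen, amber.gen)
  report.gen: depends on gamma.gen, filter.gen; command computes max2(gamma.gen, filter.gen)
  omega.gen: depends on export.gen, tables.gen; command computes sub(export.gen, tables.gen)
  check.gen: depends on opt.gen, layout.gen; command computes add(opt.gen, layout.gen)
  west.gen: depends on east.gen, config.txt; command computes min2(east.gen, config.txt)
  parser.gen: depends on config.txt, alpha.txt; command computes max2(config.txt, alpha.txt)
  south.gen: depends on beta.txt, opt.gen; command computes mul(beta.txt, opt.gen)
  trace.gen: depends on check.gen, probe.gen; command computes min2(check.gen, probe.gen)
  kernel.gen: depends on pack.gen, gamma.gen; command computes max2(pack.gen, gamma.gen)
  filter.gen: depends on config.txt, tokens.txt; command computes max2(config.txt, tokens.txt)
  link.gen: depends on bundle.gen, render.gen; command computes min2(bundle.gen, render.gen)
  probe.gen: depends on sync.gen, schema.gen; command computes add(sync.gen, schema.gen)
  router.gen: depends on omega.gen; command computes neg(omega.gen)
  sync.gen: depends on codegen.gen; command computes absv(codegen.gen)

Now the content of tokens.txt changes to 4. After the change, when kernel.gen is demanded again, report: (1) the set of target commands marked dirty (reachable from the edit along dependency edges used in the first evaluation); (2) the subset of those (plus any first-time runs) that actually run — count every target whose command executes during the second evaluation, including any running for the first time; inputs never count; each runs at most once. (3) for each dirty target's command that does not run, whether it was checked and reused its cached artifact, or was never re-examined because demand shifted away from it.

The edit dirties: amber.gen, audit.gen, filter.gen, gamma.gen, kernel.gen, pack.gen, render.gen, stats.gen.
5 target commands run: audit.gen, filter.gen, kernel.gen, pack.gen, render.gen.
Cache hits after checking: amber.gen, gamma.gen, stats.gen.
Note where the cutoff bites: stats.gen is checked, finds nothing changed, and keeps its cache.

First demand of the output computes:
  audit.gen = neg(-2) = 2
  codegen.gen = absv(9) = 9
  filter.gen = max2(9, -2) = 9
  parser.gen = max2(9, 8) = 9
  fold.gen = neg(9) = -9
  sync.gen = absv(9) = 9
  utils.gen = sub(8, 9) = -1
  opt.gen = max2(-1, -9) = -1
  east.gen = min2(-1, 9) = -1
  delta.gen = mul(-1, -1) = 1
  graph.gen = min2(9, -1) = -1
  deps.gen = add(-1, -9) = -10
  export.gen = mul(-9, -1) = 9
  index.gen = neg(1) = -1
  layout.gen = sub(-10, 9) = -19
  check.gen = add(-1, -19) = -20
  lexer.gen = neg(-20) = 20
  merge.gen = add(9, 20) = 29
  render.gen = max2(2, 29) = 29
  stats.gen = add(9, -1) = 8
  amber.gen = min2(8, 29) = 8
  gamma.gen = min2(9, 8) = 8
  pack.gen = min2(2, 8) = 2
  kernel.gen = max2(2, 8) = 8

After the edit, cleaning proceeds:
  audit.gen: a read changed (tokens.txt -2->4) — executes, giving -4.
  filter.gen: a read changed (tokens.txt -2->4) — executes, giving 9 — identical to its old value.
  render.gen: a read changed (audit.gen 2->-4) — executes, giving 29 — identical to its old value.
  stats.gen: dirty, but its reads are unchanged (filter.gen unchanged, index.gen unchanged); cached 8 stands.
  amber.gen: dirty, but its reads are unchanged (stats.gen unchanged, render.gen unchanged); cached 8 stands.
  gamma.gen: dirty, but its reads are unchanged (sync.gen unchanged, amber.gen unchanged); cached 8 stands.
  pack.gen: a read changed (audit.gen 2->-4) — executes, giving -4.
  kernel.gen: a read changed (pack.gen 2->-4) — executes, giving 8 — identical to its old value.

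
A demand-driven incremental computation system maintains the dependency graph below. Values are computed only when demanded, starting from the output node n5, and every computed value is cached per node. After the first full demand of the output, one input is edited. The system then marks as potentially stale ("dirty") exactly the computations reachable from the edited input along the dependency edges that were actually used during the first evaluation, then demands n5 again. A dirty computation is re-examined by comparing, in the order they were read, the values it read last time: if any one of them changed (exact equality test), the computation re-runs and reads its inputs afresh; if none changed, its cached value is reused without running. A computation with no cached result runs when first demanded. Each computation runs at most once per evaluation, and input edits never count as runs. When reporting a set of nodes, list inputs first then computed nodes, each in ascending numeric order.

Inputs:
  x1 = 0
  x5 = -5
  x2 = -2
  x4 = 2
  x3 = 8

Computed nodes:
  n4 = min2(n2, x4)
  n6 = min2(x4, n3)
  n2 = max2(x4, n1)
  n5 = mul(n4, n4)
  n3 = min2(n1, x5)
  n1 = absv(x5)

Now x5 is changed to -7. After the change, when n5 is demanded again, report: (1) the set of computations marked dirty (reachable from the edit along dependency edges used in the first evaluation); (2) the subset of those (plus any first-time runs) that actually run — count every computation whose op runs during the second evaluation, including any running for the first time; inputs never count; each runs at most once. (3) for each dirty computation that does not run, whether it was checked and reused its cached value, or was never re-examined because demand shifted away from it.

Marked dirty: n1, n2, n4, n5.
Computations that run: n1, n2, n4 — 3 in total.
Checked but reused from cache: n5.
Key observation: the change is absorbed at n4 — it re-runs but produces the same value, and the output's value is unchanged.

First evaluation (everything demanded from the output):
  n1 = absv(-5) = 5
  n2 = max2(2, 5) = 5
  n4 = min2(5, 2) = 2
  n5 = mul(2, 2) = 4

Propagation after the edit:
  n1: runs — x5 -5->-7; result 7.
  n2: runs — n1 5->7; result 7.
  n4: runs — n2 5->7; result 2 (same value as before).
  n5: checked — values it read are unchanged (n4 unchanged, n4 unchanged); reused cached 4 without running.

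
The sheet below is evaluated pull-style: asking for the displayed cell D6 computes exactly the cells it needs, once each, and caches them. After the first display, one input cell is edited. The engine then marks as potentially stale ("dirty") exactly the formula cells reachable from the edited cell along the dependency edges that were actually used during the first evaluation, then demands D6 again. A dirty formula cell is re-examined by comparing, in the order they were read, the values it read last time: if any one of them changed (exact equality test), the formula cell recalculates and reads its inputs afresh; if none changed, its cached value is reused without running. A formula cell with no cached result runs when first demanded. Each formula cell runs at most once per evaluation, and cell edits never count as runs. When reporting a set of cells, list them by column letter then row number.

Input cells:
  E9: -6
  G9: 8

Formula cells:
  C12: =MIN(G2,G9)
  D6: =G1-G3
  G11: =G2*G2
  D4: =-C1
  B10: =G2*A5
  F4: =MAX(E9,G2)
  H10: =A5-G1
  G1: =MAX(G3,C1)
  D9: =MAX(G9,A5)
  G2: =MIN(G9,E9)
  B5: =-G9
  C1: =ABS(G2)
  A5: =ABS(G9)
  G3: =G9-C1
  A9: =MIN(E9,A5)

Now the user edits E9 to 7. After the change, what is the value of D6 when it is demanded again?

Demanding D6 again yields 6.

First demand of the output computes:
  G2 = MIN(8, -6) = -6
  C1 = ABS(-6) = 6
  G3 = 8 - 6 = 2
  G1 = MAX(2, 6) = 6
  D6 = 6 - 2 = 4

After the edit, cleaning proceeds:
  G2: a read changed (E9 -6->7) — executes, giving 7.
  C1: a read changed (G2 -6->7) — executes, giving 7.
  G3: a read changed (C1 6->7) — executes, giving 1.
  G1: a read changed (G3 2->1; C1 6->7) — executes, giving 7.
  D6: a read changed (G1 6->7; G3 2->1) — executes, giving 6.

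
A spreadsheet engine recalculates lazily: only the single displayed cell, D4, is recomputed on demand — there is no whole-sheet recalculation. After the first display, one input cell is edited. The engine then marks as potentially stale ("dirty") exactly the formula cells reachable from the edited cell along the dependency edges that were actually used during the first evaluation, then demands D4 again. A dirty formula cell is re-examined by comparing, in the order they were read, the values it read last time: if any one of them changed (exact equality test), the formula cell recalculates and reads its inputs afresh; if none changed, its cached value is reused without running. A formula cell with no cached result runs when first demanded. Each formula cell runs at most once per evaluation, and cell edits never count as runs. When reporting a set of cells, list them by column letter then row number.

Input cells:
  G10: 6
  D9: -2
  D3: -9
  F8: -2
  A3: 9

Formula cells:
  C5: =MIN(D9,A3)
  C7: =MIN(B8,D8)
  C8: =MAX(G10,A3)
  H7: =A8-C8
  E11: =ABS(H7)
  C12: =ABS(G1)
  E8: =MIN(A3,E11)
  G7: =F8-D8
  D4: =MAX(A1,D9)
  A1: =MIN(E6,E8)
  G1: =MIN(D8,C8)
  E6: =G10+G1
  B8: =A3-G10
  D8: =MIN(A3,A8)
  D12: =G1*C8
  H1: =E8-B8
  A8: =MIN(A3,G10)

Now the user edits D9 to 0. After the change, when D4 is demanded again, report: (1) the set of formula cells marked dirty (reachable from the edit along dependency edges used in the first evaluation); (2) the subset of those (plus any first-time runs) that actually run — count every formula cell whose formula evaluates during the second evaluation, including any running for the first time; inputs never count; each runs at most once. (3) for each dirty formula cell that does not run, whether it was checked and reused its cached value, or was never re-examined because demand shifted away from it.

First evaluation (everything demanded from the output):
  A8 = MIN(9, 6) = 6
  C8 = MAX(6, 9) = 9
  D8 = MIN(9, 6) = 6
  G1 = MIN(6, 9) = 6
  E6 = 6 + 6 = 12
  H7 = 6 - 9 = -3
  E11 = ABS(-3) = 3
  E8 = MIN(9, 3) = 3
  A1 = MIN(12, 3) = 3
  D4 = MAX(3, -2) = 3

Propagation after the edit:
  D4: runs — D9 -2->0; result 3 (same value as before).

Marked dirty: D4.
Formula cells that run: D4 — 1 in total.
Every dirty formula cell ran.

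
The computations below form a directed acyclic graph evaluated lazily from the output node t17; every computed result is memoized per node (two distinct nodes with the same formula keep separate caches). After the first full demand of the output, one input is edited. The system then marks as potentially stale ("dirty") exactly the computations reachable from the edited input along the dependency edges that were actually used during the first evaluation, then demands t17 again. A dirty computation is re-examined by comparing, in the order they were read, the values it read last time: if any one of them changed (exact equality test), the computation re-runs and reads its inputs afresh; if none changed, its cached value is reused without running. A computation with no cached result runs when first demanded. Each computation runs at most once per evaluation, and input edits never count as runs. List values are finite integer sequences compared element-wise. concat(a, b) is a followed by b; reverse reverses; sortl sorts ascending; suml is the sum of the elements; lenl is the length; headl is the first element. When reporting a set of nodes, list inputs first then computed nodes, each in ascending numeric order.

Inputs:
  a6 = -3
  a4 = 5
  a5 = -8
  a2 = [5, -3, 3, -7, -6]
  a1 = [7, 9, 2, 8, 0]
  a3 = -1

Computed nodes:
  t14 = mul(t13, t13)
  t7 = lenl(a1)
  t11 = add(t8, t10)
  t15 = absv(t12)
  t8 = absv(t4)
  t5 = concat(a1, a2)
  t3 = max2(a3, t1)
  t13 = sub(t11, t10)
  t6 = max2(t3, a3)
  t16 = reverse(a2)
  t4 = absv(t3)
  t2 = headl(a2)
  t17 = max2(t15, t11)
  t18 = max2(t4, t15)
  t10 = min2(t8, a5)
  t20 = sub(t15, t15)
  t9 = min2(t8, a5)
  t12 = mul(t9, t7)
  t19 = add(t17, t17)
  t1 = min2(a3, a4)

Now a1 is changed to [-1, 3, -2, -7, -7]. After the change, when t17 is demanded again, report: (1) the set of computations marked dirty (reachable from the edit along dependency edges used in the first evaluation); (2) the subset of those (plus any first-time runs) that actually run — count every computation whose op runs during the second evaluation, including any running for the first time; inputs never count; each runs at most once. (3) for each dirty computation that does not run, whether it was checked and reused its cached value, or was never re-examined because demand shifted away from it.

First demand of the output computes:
  t1 = min2(-1, 5) = -1
  t3 = max2(-1, -1) = -1
  t4 = absv(-1) = 1
  t7 = lenl([7, 9, 2, 8, 0]) = 5
  t8 = absv(1) = 1
  t9 = min2(1, -8) = -8
  t10 = min2(1, -8) = -8
  t11 = add(1, -8) = -7
  t12 = mul(-8, 5) = -40
  t15 = absv(-40) = 40
  t17 = max2(40, -7) = 40

After the edit, cleaning proceeds:
  t7: a read changed (a1 [7, 9, 2, 8, 0]->[-1, 3, -2, -7, -7]) — executes, giving 5 — identical to its old value.
  t12: dirty, but its reads are unchanged (t9 unchanged, t7 unchanged); cached -40 stands.
  t15: dirty, but its reads are unchanged (t12 unchanged); cached 40 stands.
  t17: dirty, but its reads are unchanged (t15 unchanged, t11 unchanged); cached 40 stands.

Note the absorption at t7: it re-runs yet its value is the same, leaving the output's value untouched.

The edit dirties: t7, t12, t15, t17.
1 computations run: t7.
Cache hits after checking: t12, t15, t17.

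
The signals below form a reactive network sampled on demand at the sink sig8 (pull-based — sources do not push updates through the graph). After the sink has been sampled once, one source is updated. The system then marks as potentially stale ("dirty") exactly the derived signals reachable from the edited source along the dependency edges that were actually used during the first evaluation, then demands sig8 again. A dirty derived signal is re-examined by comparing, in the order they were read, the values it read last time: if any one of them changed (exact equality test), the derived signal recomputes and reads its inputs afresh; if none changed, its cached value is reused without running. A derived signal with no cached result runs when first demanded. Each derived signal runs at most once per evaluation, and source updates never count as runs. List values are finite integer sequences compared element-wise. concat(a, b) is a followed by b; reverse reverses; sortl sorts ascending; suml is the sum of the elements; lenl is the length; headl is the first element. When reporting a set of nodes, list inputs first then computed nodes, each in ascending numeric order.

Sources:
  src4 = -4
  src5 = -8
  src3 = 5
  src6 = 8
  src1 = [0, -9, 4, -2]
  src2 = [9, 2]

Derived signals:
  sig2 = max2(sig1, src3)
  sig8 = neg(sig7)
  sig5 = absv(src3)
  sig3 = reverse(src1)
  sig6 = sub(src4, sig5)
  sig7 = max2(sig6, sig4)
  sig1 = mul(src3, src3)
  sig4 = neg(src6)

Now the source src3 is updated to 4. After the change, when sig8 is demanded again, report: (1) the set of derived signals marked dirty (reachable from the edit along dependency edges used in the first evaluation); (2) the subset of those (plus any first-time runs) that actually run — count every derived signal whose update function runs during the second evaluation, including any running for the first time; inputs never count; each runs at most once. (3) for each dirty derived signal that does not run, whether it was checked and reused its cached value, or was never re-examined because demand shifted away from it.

Initial pass — values computed on the first demand:
  sig4 = neg(8) = -8
  sig5 = absv(5) = 5
  sig6 = sub(-4, 5) = -9
  sig7 = max2(-9, -8) = -8
  sig8 = neg(-8) = 8

Second demand — change propagation:
  sig5: re-runs because src3 5->4; new result 4.
  sig6: re-runs because sig5 5->4; new result -8.
  sig7: re-runs because sig6 -9->-8; new result -8 (unchanged).
  sig8: re-examined; everything it read last time is the same (sig7 unchanged) — cache 8 kept, no run.

The important point: sig7 recomputes to an identical value, and the output ends up unchanged.

Dirty set: sig5, sig6, sig7, sig8.
Run set: sig5, sig6, sig7 (3 run).
Re-examined without running (cache reused): sig8.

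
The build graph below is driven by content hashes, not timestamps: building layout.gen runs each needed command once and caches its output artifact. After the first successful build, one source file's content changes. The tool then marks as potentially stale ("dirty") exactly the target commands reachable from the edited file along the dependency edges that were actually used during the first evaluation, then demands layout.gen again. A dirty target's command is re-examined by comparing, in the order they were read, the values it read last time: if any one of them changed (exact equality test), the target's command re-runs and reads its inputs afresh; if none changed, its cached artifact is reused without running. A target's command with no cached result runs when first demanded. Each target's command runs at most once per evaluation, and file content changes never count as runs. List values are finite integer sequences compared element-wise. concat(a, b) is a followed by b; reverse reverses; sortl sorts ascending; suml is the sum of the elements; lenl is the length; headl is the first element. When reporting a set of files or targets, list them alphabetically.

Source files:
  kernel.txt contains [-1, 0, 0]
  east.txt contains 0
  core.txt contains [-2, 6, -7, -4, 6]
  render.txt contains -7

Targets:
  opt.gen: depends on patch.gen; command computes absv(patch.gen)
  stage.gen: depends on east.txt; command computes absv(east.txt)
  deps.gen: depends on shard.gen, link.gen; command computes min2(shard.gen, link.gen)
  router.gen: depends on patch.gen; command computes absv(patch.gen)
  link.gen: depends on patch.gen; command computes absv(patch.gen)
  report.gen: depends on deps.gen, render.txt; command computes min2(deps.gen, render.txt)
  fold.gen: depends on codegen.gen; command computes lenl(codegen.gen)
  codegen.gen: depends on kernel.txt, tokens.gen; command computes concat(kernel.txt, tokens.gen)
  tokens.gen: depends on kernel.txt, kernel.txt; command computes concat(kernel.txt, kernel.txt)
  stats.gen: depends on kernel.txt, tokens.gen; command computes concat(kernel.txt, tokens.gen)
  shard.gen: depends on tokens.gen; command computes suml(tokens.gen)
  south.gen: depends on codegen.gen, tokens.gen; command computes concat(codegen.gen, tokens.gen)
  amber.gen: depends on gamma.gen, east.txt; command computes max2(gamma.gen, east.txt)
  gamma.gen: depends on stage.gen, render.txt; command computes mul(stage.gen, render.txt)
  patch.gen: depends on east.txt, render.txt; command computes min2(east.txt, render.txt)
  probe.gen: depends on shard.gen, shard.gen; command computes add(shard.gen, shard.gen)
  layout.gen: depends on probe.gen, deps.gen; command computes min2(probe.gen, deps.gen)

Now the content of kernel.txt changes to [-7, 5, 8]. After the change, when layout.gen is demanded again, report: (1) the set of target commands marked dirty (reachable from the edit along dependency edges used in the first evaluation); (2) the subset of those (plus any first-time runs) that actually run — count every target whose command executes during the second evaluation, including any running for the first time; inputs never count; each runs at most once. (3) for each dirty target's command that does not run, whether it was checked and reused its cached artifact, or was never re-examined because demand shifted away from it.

Dirty set: deps.gen, layout.gen, probe.gen, shard.gen, tokens.gen.
Run set: deps.gen, layout.gen, probe.gen, shard.gen, tokens.gen (5 run).
All dirty target commands ended up running.

Initial pass — values computed on the first demand:
  patch.gen = min2(0, -7) = -7
  link.gen = absv(-7) = 7
  tokens.gen = concat([-1, 0, 0], [-1, 0, 0]) = [-1, 0, 0, -1, 0, 0]
  shard.gen = suml([-1, 0, 0, -1, 0, 0]) = -2
  deps.gen = min2(-2, 7) = -2
  probe.gen = add(-2, -2) = -4
  layout.gen = min2(-4, -2) = -4

Second demand — change propagation:
  tokens.gen: re-runs because kernel.txt [-1, 0, 0]->[-7, 5, 8]; kernel.txt [-1, 0, 0]->[-7, 5, 8]; new result [-7, 5, 8, -7, 5, 8].
  shard.gen: re-runs because tokens.gen [-1, 0, 0, -1, 0, 0]->[-7, 5, 8, -7, 5, 8]; new result 12.
  deps.gen: re-runs because shard.gen -2->12; new result 7.
  probe.gen: re-runs because shard.gen -2->12; shard.gen -2->12; new result 24.
  layout.gen: re-runs because probe.gen -4->24; deps.gen -2->7; new result 7.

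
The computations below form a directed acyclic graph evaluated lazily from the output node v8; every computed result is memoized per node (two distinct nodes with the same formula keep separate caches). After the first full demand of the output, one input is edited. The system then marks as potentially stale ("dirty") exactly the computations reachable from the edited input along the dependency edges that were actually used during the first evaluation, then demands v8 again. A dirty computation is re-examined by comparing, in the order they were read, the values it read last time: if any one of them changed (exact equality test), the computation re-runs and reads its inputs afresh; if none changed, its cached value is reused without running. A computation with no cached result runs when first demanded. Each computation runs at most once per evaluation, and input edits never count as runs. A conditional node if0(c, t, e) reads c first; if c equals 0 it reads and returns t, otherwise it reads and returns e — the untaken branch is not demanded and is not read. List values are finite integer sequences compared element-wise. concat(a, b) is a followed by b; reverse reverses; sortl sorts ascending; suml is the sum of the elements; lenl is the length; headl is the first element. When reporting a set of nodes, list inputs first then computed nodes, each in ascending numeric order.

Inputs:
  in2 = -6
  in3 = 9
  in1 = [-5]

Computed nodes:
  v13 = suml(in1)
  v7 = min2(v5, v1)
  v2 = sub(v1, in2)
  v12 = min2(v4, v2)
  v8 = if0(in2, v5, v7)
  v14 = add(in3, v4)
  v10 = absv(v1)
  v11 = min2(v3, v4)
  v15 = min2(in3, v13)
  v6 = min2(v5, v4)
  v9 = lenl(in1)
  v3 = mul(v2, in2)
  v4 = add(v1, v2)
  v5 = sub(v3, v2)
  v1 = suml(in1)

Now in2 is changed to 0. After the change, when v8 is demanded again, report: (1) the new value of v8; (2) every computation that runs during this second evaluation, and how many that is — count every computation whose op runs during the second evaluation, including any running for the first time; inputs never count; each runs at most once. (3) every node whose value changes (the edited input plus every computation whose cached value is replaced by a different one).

Demanding v8 again yields 5.
4 computations run: v2, v3, v5, v8.
The nodes whose values change: in2, v2, v3, v5, v8.
Note the branch switch — demand abandons v7, which is never re-examined.

First demand of the output computes:
  v1 = suml([-5]) = -5
  v2 = sub(-5, -6) = 1
  v3 = mul(1, -6) = -6
  v5 = sub(-6, 1) = -7
  v7 = min2(-7, -5) = -7
  v8 = if0(in2=-6 -> else branch v7) = -7

After the edit, cleaning proceeds:
  v2: a read changed (in2 -6->0) — executes, giving -5.
  v3: a read changed (v2 1->-5; in2 -6->0) — executes, giving 0.
  v5: a read changed (v3 -6->0; v2 1->-5) — executes, giving 5.
  v7: stays stale; no demand reaches it after the flip.
  v8: a read changed (in2 -6->0) — executes, giving 5.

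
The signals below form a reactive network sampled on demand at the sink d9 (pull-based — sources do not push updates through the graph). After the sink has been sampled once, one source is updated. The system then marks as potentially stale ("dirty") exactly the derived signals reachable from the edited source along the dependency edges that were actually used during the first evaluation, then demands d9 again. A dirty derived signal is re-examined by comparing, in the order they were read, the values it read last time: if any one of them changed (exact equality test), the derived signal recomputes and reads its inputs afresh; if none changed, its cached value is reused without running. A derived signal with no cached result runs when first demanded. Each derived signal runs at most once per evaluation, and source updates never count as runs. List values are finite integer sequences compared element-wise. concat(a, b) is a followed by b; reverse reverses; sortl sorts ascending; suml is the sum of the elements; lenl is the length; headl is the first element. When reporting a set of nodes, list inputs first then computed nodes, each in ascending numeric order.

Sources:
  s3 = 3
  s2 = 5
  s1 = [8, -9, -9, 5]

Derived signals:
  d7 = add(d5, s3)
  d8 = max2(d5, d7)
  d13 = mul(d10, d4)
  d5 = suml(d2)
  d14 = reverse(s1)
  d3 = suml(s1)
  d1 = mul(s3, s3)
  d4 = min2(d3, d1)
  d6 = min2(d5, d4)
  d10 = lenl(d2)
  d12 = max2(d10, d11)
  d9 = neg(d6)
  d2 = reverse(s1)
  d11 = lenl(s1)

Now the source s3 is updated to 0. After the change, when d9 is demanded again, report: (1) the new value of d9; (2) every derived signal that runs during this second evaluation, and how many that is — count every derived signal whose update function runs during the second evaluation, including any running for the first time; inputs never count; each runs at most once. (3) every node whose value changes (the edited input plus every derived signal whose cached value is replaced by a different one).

d9 now evaluates to 5.
Run set: d1, d4 (2 run).
Changed values: s3, d1.
The important point: d4 recomputes to an identical value, and the output ends up unchanged.

Initial pass — values computed on the first demand:
  d1 = mul(3, 3) = 9
  d2 = reverse([8, -9, -9, 5]) = [5, -9, -9, 8]
  d3 = suml([8, -9, -9, 5]) = -5
  d4 = min2(-5, 9) = -5
  d5 = suml([5, -9, -9, 8]) = -5
  d6 = min2(-5, -5) = -5
  d9 = neg(-5) = 5

Second demand — change propagation:
  d1: re-runs because s3 3->0; s3 3->0; new result 0.
  d4: re-runs because d1 9->0; new result -5 (unchanged).
  d6: re-examined; everything it read last time is the same (d5 unchanged, d4 unchanged) — cache -5 kept, no run.
  d9: re-examined; everything it read last time is the same (d6 unchanged) — cache 5 kept, no run.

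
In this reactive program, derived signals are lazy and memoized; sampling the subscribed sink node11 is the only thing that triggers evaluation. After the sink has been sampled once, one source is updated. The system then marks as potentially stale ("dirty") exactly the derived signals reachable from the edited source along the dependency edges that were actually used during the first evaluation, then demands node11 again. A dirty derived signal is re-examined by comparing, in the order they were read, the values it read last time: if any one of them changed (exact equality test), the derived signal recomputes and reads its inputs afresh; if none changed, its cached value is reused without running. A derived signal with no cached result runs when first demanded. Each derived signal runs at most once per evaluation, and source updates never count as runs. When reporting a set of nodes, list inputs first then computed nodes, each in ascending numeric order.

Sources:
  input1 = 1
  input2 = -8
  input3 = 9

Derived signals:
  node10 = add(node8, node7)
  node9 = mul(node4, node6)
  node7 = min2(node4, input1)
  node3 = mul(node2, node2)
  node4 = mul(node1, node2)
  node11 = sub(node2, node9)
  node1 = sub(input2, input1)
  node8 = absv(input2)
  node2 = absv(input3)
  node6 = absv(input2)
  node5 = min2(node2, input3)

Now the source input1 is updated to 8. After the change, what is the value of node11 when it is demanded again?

Demanding node11 again yields 1161.

First demand of the output computes:
  node1 = sub(-8, 1) = -9
  node2 = absv(9) = 9
  node4 = mul(-9, 9) = -81
  node6 = absv(-8) = 8
  node9 = mul(-81, 8) = -648
  node11 = sub(9, -648) = 657

After the edit, cleaning proceeds:
  node1: a read changed (input1 1->8) — executes, giving -16.
  node4: a read changed (node1 -9->-16) — executes, giving -144.
  node9: a read changed (node4 -81->-144) — executes, giving -1152.
  node11: a read changed (node9 -648->-1152) — executes, giving 1161.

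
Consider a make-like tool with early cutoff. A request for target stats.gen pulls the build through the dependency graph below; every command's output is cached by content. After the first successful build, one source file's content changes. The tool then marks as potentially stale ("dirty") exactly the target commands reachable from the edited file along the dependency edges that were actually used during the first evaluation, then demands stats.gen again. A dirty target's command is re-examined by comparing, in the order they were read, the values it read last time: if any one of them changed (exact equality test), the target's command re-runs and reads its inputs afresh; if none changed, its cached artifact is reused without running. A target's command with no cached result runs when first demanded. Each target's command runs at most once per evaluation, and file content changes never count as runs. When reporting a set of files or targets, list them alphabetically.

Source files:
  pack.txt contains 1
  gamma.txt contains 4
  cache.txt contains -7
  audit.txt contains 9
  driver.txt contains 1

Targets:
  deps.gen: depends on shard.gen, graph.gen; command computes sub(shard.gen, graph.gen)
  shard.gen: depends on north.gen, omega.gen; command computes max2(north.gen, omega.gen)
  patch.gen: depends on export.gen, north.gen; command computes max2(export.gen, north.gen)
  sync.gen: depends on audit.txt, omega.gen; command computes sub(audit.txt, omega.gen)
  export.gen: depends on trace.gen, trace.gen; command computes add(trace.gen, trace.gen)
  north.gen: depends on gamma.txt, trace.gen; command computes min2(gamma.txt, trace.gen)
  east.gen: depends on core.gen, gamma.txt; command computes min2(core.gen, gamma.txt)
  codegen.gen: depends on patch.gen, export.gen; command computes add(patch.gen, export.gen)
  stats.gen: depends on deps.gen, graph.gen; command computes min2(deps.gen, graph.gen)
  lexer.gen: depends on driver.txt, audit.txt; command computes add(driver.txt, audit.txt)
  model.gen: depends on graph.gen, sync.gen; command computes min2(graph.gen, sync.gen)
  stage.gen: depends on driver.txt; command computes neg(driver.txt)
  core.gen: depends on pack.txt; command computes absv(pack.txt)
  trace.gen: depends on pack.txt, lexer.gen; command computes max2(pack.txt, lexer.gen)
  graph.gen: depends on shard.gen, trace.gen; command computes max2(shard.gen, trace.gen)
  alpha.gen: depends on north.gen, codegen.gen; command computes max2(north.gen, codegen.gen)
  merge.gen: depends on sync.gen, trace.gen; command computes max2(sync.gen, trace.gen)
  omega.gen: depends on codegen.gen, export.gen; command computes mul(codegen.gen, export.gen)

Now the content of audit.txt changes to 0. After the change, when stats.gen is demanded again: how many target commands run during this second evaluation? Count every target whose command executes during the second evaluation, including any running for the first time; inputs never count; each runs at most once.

11 target commands run: codegen.gen, deps.gen, export.gen, graph.gen, lexer.gen, north.gen, omega.gen, patch.gen, shard.gen, stats.gen, trace.gen.

First demand of the output computes:
  lexer.gen = add(1, 9) = 10
  trace.gen = max2(1, 10) = 10
  export.gen = add(10, 10) = 20
  north.gen = min2(4, 10) = 4
  patch.gen = max2(20, 4) = 20
  codegen.gen = add(20, 20) = 40
  omega.gen = mul(40, 20) = 800
  shard.gen = max2(4, 800) = 800
  graph.gen = max2(800, 10) = 800
  deps.gen = sub(800, 800) = 0
  stats.gen = min2(0, 800) = 0

After the edit, cleaning proceeds:
  lexer.gen: a read changed (audit.txt 9->0) — executes, giving 1.
  trace.gen: a read changed (lexer.gen 10->1) — executes, giving 1.
  export.gen: a read changed (trace.gen 10->1; trace.gen 10->1) — executes, giving 2.
  north.gen: a read changed (trace.gen 10->1) — executes, giving 1.
  patch.gen: a read changed (export.gen 20->2; north.gen 4->1) — executes, giving 2.
  codegen.gen: a read changed (patch.gen 20->2; export.gen 20->2) — executes, giving 4.
  omega.gen: a read changed (codegen.gen 40->4; export.gen 20->2) — executes, giving 8.
  shard.gen: a read changed (north.gen 4->1; omega.gen 800->8) — executes, giving 8.
  graph.gen: a read changed (shard.gen 800->8; trace.gen 10->1) — executes, giving 8.
  deps.gen: a read changed (shard.gen 800->8; graph.gen 800->8) — executes, giving 0 — identical to its old value.
  stats.gen: a read changed (graph.gen 800->8) — executes, giving 0 — identical to its old value.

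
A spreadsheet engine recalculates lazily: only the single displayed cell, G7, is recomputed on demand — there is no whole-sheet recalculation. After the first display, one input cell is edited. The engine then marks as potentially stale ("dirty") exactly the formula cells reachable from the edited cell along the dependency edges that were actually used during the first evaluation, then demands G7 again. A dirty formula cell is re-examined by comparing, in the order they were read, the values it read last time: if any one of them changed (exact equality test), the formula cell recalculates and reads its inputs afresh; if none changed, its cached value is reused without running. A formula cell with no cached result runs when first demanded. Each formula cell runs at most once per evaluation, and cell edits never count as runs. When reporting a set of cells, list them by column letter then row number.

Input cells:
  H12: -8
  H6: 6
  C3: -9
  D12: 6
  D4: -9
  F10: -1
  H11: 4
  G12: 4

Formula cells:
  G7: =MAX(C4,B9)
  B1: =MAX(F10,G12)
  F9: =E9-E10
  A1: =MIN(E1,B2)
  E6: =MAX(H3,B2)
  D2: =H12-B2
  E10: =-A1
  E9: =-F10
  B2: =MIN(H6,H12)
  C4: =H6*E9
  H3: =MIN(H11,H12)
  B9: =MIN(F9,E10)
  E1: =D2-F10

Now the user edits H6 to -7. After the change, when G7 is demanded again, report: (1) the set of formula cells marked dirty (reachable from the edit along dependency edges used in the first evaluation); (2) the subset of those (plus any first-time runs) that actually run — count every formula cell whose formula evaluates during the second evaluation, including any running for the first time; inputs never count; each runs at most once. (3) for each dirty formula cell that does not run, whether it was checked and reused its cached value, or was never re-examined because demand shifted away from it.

Marked dirty: A1, B2, B9, C4, D2, E1, E10, F9, G7.
Formula cells that run: B2, C4, G7 — 3 in total.
Checked but reused from cache: A1, B9, D2, E1, E10, F9.
Key observation: the cutoff stops propagation at D2 — its inputs' values are unchanged, so it reuses its cache.

First evaluation (everything demanded from the output):
  B2 = MIN(6, -8) = -8
  D2 = -8 - -8 = 0
  E1 = 0 - -1 = 1
  A1 = MIN(1, -8) = -8
  E9 = -(-1) = 1
  C4 = 6 * 1 = 6
  E10 = -(-8) = 8
  F9 = 1 - 8 = -7
  B9 = MIN(-7, 8) = -7
  G7 = MAX(6, -7) = 6

Propagation after the edit:
  B2: runs — H6 6->-7; result -8 (same value as before).
  C4: runs — H6 6->-7; result -7.
  D2: checked — values it read are unchanged (H12 unchanged, B2 unchanged); reused cached 0 without running.
  E1: checked — values it read are unchanged (D2 unchanged, F10 unchanged); reused cached 1 without running.
  A1: checked — values it read are unchanged (E1 unchanged, B2 unchanged); reused cached -8 without running.
  E10: checked — values it read are unchanged (A1 unchanged); reused cached 8 without running.
  F9: checked — values it read are unchanged (E9 unchanged, E10 unchanged); reused cached -7 without running.
  B9: checked — values it read are unchanged (F9 unchanged, E10 unchanged); reused cached -7 without running.
  G7: runs — C4 6->-7; result -7.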